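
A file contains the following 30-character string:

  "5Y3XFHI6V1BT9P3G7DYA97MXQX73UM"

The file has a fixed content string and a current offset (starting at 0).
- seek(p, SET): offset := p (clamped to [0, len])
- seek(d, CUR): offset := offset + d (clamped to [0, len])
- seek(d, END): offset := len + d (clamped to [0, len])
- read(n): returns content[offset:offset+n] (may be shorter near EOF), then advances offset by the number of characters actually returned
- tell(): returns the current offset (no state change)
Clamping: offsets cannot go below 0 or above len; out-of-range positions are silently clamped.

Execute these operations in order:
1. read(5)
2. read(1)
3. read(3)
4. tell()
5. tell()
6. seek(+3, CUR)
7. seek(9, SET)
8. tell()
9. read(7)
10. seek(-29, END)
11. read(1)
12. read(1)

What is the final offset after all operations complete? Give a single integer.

After 1 (read(5)): returned '5Y3XF', offset=5
After 2 (read(1)): returned 'H', offset=6
After 3 (read(3)): returned 'I6V', offset=9
After 4 (tell()): offset=9
After 5 (tell()): offset=9
After 6 (seek(+3, CUR)): offset=12
After 7 (seek(9, SET)): offset=9
After 8 (tell()): offset=9
After 9 (read(7)): returned '1BT9P3G', offset=16
After 10 (seek(-29, END)): offset=1
After 11 (read(1)): returned 'Y', offset=2
After 12 (read(1)): returned '3', offset=3

Answer: 3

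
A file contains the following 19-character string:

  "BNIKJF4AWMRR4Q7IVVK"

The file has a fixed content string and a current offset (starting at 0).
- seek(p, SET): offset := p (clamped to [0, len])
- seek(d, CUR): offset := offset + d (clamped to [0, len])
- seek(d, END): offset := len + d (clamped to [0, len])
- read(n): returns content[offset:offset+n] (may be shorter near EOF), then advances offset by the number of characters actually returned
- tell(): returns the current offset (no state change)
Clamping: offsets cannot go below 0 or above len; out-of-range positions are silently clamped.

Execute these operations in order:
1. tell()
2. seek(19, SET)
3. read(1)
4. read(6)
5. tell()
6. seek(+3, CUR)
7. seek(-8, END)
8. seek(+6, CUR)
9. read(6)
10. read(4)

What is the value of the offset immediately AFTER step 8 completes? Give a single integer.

Answer: 17

Derivation:
After 1 (tell()): offset=0
After 2 (seek(19, SET)): offset=19
After 3 (read(1)): returned '', offset=19
After 4 (read(6)): returned '', offset=19
After 5 (tell()): offset=19
After 6 (seek(+3, CUR)): offset=19
After 7 (seek(-8, END)): offset=11
After 8 (seek(+6, CUR)): offset=17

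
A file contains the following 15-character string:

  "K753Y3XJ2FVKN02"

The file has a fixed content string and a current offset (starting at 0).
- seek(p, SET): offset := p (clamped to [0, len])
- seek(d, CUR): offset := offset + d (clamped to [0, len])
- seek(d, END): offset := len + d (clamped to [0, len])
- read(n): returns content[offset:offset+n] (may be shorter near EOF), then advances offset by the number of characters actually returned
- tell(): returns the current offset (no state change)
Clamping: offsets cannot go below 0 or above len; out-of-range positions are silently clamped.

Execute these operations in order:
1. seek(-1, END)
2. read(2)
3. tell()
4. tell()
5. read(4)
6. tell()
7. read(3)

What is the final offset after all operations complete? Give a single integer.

After 1 (seek(-1, END)): offset=14
After 2 (read(2)): returned '2', offset=15
After 3 (tell()): offset=15
After 4 (tell()): offset=15
After 5 (read(4)): returned '', offset=15
After 6 (tell()): offset=15
After 7 (read(3)): returned '', offset=15

Answer: 15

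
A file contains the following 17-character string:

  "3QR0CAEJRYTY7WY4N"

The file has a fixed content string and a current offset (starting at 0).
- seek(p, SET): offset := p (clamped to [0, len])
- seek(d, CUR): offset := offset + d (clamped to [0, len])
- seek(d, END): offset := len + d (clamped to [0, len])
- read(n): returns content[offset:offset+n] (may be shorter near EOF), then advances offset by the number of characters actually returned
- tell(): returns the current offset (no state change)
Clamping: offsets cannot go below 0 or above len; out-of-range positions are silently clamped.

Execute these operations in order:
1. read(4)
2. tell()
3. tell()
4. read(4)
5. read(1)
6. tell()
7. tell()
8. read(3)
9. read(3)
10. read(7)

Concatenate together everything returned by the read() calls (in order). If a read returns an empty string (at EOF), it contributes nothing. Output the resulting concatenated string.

After 1 (read(4)): returned '3QR0', offset=4
After 2 (tell()): offset=4
After 3 (tell()): offset=4
After 4 (read(4)): returned 'CAEJ', offset=8
After 5 (read(1)): returned 'R', offset=9
After 6 (tell()): offset=9
After 7 (tell()): offset=9
After 8 (read(3)): returned 'YTY', offset=12
After 9 (read(3)): returned '7WY', offset=15
After 10 (read(7)): returned '4N', offset=17

Answer: 3QR0CAEJRYTY7WY4N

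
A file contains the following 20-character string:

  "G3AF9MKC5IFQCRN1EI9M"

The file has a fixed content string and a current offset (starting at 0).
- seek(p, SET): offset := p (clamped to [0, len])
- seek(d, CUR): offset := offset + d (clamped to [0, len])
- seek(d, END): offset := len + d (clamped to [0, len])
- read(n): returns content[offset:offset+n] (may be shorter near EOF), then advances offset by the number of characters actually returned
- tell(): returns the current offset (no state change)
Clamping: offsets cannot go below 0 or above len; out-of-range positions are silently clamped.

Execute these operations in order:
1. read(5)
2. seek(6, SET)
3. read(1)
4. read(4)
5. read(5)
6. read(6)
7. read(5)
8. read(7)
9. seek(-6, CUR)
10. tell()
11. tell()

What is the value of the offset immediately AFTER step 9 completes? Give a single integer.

Answer: 14

Derivation:
After 1 (read(5)): returned 'G3AF9', offset=5
After 2 (seek(6, SET)): offset=6
After 3 (read(1)): returned 'K', offset=7
After 4 (read(4)): returned 'C5IF', offset=11
After 5 (read(5)): returned 'QCRN1', offset=16
After 6 (read(6)): returned 'EI9M', offset=20
After 7 (read(5)): returned '', offset=20
After 8 (read(7)): returned '', offset=20
After 9 (seek(-6, CUR)): offset=14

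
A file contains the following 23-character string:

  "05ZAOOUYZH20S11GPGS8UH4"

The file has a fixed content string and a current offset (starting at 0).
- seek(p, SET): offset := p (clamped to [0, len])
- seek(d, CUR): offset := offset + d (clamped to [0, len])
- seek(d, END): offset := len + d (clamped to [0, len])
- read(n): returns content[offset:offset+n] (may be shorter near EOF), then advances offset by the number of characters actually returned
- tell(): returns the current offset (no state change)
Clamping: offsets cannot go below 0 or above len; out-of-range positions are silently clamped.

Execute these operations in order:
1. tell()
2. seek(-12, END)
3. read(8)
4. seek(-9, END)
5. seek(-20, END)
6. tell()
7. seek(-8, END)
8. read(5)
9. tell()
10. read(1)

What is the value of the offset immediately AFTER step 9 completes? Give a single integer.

After 1 (tell()): offset=0
After 2 (seek(-12, END)): offset=11
After 3 (read(8)): returned '0S11GPGS', offset=19
After 4 (seek(-9, END)): offset=14
After 5 (seek(-20, END)): offset=3
After 6 (tell()): offset=3
After 7 (seek(-8, END)): offset=15
After 8 (read(5)): returned 'GPGS8', offset=20
After 9 (tell()): offset=20

Answer: 20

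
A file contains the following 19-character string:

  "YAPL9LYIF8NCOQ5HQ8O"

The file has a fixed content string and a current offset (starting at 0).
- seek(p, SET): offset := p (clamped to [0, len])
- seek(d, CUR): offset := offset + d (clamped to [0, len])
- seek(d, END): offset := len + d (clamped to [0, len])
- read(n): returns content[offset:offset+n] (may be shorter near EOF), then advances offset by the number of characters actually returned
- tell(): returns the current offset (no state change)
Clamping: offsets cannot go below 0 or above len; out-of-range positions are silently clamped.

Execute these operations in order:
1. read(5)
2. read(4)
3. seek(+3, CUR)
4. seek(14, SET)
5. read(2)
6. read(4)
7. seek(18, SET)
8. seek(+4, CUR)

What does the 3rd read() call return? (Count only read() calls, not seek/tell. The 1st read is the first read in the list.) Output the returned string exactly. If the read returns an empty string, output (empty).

After 1 (read(5)): returned 'YAPL9', offset=5
After 2 (read(4)): returned 'LYIF', offset=9
After 3 (seek(+3, CUR)): offset=12
After 4 (seek(14, SET)): offset=14
After 5 (read(2)): returned '5H', offset=16
After 6 (read(4)): returned 'Q8O', offset=19
After 7 (seek(18, SET)): offset=18
After 8 (seek(+4, CUR)): offset=19

Answer: 5H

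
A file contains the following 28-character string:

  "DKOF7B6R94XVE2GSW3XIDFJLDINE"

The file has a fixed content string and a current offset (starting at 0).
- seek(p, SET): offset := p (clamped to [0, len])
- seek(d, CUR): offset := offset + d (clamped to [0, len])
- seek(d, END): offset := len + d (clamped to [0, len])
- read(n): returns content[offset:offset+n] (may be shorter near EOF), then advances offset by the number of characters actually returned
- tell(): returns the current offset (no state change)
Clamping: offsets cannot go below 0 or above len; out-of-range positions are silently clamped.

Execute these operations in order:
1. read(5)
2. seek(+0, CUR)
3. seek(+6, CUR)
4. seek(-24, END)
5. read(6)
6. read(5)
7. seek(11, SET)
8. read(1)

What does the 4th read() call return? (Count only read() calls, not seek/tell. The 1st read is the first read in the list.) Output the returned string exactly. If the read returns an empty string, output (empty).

Answer: V

Derivation:
After 1 (read(5)): returned 'DKOF7', offset=5
After 2 (seek(+0, CUR)): offset=5
After 3 (seek(+6, CUR)): offset=11
After 4 (seek(-24, END)): offset=4
After 5 (read(6)): returned '7B6R94', offset=10
After 6 (read(5)): returned 'XVE2G', offset=15
After 7 (seek(11, SET)): offset=11
After 8 (read(1)): returned 'V', offset=12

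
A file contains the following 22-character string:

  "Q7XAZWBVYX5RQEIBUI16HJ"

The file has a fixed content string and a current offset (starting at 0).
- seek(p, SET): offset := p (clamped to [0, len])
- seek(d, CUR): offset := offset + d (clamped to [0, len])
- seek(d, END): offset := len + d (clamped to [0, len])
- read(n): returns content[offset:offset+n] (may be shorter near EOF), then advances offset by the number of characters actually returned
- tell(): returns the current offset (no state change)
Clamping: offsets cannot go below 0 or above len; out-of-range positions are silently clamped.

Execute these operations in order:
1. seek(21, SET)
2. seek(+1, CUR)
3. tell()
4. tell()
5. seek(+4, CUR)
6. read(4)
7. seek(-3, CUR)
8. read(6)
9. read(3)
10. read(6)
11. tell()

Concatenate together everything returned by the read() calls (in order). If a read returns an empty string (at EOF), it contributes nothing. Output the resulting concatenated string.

Answer: 6HJ

Derivation:
After 1 (seek(21, SET)): offset=21
After 2 (seek(+1, CUR)): offset=22
After 3 (tell()): offset=22
After 4 (tell()): offset=22
After 5 (seek(+4, CUR)): offset=22
After 6 (read(4)): returned '', offset=22
After 7 (seek(-3, CUR)): offset=19
After 8 (read(6)): returned '6HJ', offset=22
After 9 (read(3)): returned '', offset=22
After 10 (read(6)): returned '', offset=22
After 11 (tell()): offset=22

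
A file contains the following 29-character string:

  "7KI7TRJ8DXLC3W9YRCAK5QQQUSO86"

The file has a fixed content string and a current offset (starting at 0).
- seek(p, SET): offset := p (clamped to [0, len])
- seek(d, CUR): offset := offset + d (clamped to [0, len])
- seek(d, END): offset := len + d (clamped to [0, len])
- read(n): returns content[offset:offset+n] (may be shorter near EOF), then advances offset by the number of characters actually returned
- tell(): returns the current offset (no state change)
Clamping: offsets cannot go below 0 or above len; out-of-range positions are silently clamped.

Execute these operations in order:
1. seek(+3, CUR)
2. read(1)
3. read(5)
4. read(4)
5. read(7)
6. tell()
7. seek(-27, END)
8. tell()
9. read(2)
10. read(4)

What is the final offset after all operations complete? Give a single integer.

After 1 (seek(+3, CUR)): offset=3
After 2 (read(1)): returned '7', offset=4
After 3 (read(5)): returned 'TRJ8D', offset=9
After 4 (read(4)): returned 'XLC3', offset=13
After 5 (read(7)): returned 'W9YRCAK', offset=20
After 6 (tell()): offset=20
After 7 (seek(-27, END)): offset=2
After 8 (tell()): offset=2
After 9 (read(2)): returned 'I7', offset=4
After 10 (read(4)): returned 'TRJ8', offset=8

Answer: 8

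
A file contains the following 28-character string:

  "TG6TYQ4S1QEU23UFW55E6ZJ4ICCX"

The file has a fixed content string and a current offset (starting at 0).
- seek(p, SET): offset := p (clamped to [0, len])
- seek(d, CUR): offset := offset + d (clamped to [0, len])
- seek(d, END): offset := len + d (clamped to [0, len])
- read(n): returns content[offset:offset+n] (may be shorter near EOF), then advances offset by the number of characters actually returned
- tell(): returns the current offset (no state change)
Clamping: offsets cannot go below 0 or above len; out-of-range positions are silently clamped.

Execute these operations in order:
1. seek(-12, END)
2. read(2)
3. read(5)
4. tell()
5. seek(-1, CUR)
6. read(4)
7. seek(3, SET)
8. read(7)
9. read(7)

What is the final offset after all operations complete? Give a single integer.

Answer: 17

Derivation:
After 1 (seek(-12, END)): offset=16
After 2 (read(2)): returned 'W5', offset=18
After 3 (read(5)): returned '5E6ZJ', offset=23
After 4 (tell()): offset=23
After 5 (seek(-1, CUR)): offset=22
After 6 (read(4)): returned 'J4IC', offset=26
After 7 (seek(3, SET)): offset=3
After 8 (read(7)): returned 'TYQ4S1Q', offset=10
After 9 (read(7)): returned 'EU23UFW', offset=17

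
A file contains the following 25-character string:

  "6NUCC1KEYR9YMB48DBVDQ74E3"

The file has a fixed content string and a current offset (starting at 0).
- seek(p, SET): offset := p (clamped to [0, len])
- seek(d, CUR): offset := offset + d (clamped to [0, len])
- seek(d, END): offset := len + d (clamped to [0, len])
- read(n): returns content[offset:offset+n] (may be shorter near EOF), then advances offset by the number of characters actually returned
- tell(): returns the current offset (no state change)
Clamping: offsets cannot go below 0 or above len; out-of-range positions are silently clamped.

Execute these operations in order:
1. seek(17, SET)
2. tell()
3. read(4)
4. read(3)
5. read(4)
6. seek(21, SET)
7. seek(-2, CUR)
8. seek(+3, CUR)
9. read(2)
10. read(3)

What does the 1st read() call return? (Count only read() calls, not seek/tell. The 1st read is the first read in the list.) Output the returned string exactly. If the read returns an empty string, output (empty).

Answer: BVDQ

Derivation:
After 1 (seek(17, SET)): offset=17
After 2 (tell()): offset=17
After 3 (read(4)): returned 'BVDQ', offset=21
After 4 (read(3)): returned '74E', offset=24
After 5 (read(4)): returned '3', offset=25
After 6 (seek(21, SET)): offset=21
After 7 (seek(-2, CUR)): offset=19
After 8 (seek(+3, CUR)): offset=22
After 9 (read(2)): returned '4E', offset=24
After 10 (read(3)): returned '3', offset=25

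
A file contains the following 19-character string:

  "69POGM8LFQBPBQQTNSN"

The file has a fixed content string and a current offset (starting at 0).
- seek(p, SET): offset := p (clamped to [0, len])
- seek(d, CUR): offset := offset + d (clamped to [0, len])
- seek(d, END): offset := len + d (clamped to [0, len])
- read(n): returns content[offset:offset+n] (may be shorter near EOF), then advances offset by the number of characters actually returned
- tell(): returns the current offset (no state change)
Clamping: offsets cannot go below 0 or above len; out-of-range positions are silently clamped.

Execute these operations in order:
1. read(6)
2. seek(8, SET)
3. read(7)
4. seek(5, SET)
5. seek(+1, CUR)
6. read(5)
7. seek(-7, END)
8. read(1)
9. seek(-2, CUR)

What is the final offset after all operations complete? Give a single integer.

After 1 (read(6)): returned '69POGM', offset=6
After 2 (seek(8, SET)): offset=8
After 3 (read(7)): returned 'FQBPBQQ', offset=15
After 4 (seek(5, SET)): offset=5
After 5 (seek(+1, CUR)): offset=6
After 6 (read(5)): returned '8LFQB', offset=11
After 7 (seek(-7, END)): offset=12
After 8 (read(1)): returned 'B', offset=13
After 9 (seek(-2, CUR)): offset=11

Answer: 11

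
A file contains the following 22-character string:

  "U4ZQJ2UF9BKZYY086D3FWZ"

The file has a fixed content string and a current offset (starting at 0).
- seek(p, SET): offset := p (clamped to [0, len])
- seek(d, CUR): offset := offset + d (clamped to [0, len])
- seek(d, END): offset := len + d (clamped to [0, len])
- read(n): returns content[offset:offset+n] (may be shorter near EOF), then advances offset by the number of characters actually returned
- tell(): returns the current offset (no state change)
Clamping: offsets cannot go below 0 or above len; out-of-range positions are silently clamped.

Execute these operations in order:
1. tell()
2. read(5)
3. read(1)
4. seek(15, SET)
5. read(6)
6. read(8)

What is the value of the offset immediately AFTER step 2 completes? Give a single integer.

Answer: 5

Derivation:
After 1 (tell()): offset=0
After 2 (read(5)): returned 'U4ZQJ', offset=5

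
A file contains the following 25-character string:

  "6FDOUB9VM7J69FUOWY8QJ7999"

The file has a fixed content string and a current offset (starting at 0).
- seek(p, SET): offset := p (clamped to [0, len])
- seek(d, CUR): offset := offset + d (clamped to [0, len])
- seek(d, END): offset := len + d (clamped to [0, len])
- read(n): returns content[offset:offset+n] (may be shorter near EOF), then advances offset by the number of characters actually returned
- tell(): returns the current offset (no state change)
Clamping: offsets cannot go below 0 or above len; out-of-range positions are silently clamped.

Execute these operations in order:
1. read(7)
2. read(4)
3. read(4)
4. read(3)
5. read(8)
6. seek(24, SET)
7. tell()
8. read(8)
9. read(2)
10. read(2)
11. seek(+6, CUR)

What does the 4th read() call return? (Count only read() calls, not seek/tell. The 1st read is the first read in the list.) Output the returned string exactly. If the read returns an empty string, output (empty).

Answer: OWY

Derivation:
After 1 (read(7)): returned '6FDOUB9', offset=7
After 2 (read(4)): returned 'VM7J', offset=11
After 3 (read(4)): returned '69FU', offset=15
After 4 (read(3)): returned 'OWY', offset=18
After 5 (read(8)): returned '8QJ7999', offset=25
After 6 (seek(24, SET)): offset=24
After 7 (tell()): offset=24
After 8 (read(8)): returned '9', offset=25
After 9 (read(2)): returned '', offset=25
After 10 (read(2)): returned '', offset=25
After 11 (seek(+6, CUR)): offset=25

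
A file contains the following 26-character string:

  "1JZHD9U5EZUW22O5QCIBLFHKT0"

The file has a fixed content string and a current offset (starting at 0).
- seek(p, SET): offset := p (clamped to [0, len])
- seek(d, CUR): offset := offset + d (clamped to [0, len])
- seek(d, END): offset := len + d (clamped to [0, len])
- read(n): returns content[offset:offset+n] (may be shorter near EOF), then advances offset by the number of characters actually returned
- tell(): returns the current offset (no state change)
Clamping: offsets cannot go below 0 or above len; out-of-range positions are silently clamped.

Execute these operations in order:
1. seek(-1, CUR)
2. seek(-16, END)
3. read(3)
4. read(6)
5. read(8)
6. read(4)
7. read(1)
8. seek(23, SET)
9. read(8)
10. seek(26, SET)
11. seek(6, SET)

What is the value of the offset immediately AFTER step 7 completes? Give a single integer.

Answer: 26

Derivation:
After 1 (seek(-1, CUR)): offset=0
After 2 (seek(-16, END)): offset=10
After 3 (read(3)): returned 'UW2', offset=13
After 4 (read(6)): returned '2O5QCI', offset=19
After 5 (read(8)): returned 'BLFHKT0', offset=26
After 6 (read(4)): returned '', offset=26
After 7 (read(1)): returned '', offset=26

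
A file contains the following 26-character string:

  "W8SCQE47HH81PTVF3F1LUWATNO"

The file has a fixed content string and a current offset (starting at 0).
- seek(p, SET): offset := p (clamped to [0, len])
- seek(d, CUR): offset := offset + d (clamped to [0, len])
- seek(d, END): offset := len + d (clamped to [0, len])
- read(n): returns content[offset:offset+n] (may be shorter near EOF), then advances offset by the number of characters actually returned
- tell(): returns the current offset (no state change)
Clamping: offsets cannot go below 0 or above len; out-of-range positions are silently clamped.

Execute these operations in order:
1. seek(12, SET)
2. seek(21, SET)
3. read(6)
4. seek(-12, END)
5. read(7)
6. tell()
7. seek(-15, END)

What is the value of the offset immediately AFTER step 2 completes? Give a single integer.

After 1 (seek(12, SET)): offset=12
After 2 (seek(21, SET)): offset=21

Answer: 21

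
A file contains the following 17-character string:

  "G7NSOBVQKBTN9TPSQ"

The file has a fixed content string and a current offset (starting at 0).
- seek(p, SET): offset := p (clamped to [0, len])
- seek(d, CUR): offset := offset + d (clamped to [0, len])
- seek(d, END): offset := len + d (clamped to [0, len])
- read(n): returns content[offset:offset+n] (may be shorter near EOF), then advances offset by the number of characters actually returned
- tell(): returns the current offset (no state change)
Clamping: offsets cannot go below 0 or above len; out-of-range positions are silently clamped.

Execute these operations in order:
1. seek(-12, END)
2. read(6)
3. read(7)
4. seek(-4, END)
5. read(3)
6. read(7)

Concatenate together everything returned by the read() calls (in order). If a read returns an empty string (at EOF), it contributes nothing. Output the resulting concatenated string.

After 1 (seek(-12, END)): offset=5
After 2 (read(6)): returned 'BVQKBT', offset=11
After 3 (read(7)): returned 'N9TPSQ', offset=17
After 4 (seek(-4, END)): offset=13
After 5 (read(3)): returned 'TPS', offset=16
After 6 (read(7)): returned 'Q', offset=17

Answer: BVQKBTN9TPSQTPSQ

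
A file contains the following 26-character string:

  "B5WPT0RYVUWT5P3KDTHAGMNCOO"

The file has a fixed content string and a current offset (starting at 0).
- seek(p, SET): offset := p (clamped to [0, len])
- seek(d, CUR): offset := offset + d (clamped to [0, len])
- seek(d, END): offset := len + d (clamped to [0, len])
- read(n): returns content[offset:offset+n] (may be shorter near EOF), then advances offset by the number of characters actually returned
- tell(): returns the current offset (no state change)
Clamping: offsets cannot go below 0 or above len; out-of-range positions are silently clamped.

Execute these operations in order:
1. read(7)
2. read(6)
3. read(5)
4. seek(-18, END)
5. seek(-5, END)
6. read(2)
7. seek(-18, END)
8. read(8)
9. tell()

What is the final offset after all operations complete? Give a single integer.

Answer: 16

Derivation:
After 1 (read(7)): returned 'B5WPT0R', offset=7
After 2 (read(6)): returned 'YVUWT5', offset=13
After 3 (read(5)): returned 'P3KDT', offset=18
After 4 (seek(-18, END)): offset=8
After 5 (seek(-5, END)): offset=21
After 6 (read(2)): returned 'MN', offset=23
After 7 (seek(-18, END)): offset=8
After 8 (read(8)): returned 'VUWT5P3K', offset=16
After 9 (tell()): offset=16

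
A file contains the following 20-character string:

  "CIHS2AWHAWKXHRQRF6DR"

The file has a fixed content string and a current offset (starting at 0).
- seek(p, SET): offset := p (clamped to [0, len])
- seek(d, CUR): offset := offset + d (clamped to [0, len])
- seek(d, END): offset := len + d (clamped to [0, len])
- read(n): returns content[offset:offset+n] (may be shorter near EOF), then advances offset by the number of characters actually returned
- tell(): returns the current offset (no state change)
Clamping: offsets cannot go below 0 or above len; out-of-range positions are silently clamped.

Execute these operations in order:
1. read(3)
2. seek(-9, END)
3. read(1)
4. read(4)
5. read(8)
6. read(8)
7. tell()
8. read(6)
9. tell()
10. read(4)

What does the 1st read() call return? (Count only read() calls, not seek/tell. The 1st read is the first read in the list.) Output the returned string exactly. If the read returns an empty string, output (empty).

Answer: CIH

Derivation:
After 1 (read(3)): returned 'CIH', offset=3
After 2 (seek(-9, END)): offset=11
After 3 (read(1)): returned 'X', offset=12
After 4 (read(4)): returned 'HRQR', offset=16
After 5 (read(8)): returned 'F6DR', offset=20
After 6 (read(8)): returned '', offset=20
After 7 (tell()): offset=20
After 8 (read(6)): returned '', offset=20
After 9 (tell()): offset=20
After 10 (read(4)): returned '', offset=20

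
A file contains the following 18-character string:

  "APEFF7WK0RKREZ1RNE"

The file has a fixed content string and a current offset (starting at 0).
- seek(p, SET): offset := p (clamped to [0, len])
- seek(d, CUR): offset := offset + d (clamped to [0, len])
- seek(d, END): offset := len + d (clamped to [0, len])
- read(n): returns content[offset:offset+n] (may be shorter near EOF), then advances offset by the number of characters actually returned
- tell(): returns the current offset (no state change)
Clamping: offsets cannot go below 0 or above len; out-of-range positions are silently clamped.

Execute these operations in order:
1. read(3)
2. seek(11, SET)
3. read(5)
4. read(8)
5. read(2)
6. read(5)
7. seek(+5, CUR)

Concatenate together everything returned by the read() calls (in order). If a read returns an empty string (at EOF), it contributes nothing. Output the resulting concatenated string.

After 1 (read(3)): returned 'APE', offset=3
After 2 (seek(11, SET)): offset=11
After 3 (read(5)): returned 'REZ1R', offset=16
After 4 (read(8)): returned 'NE', offset=18
After 5 (read(2)): returned '', offset=18
After 6 (read(5)): returned '', offset=18
After 7 (seek(+5, CUR)): offset=18

Answer: APEREZ1RNE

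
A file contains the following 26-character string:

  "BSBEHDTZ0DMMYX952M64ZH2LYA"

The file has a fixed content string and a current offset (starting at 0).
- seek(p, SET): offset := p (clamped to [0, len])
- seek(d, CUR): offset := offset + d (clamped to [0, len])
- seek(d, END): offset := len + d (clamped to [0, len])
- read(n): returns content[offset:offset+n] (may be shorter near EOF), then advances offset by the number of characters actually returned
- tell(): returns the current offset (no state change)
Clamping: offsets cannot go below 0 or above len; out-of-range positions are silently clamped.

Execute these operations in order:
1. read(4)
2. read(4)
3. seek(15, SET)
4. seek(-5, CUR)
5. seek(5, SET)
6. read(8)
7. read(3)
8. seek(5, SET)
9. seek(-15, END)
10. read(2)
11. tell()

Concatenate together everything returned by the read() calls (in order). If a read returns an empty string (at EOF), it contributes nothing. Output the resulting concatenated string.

After 1 (read(4)): returned 'BSBE', offset=4
After 2 (read(4)): returned 'HDTZ', offset=8
After 3 (seek(15, SET)): offset=15
After 4 (seek(-5, CUR)): offset=10
After 5 (seek(5, SET)): offset=5
After 6 (read(8)): returned 'DTZ0DMMY', offset=13
After 7 (read(3)): returned 'X95', offset=16
After 8 (seek(5, SET)): offset=5
After 9 (seek(-15, END)): offset=11
After 10 (read(2)): returned 'MY', offset=13
After 11 (tell()): offset=13

Answer: BSBEHDTZDTZ0DMMYX95MY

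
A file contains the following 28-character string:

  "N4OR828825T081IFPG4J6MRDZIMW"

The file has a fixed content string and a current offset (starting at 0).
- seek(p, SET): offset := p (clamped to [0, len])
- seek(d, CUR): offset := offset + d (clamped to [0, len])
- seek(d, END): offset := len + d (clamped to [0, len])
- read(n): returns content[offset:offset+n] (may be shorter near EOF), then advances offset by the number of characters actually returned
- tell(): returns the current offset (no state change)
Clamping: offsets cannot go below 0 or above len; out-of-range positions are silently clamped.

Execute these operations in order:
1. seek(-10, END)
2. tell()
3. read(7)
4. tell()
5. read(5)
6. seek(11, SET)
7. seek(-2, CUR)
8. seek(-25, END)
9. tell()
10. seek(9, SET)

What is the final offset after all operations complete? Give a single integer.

After 1 (seek(-10, END)): offset=18
After 2 (tell()): offset=18
After 3 (read(7)): returned '4J6MRDZ', offset=25
After 4 (tell()): offset=25
After 5 (read(5)): returned 'IMW', offset=28
After 6 (seek(11, SET)): offset=11
After 7 (seek(-2, CUR)): offset=9
After 8 (seek(-25, END)): offset=3
After 9 (tell()): offset=3
After 10 (seek(9, SET)): offset=9

Answer: 9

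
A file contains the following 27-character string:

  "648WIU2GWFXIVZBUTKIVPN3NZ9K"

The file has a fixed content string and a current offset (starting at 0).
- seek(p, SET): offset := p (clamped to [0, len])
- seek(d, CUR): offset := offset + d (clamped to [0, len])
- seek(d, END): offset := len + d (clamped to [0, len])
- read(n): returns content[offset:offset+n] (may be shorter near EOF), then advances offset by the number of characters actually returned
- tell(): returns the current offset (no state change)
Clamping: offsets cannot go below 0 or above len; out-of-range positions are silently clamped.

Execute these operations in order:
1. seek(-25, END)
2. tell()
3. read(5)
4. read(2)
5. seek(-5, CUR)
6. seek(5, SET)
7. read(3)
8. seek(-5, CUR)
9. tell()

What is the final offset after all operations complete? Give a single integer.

Answer: 3

Derivation:
After 1 (seek(-25, END)): offset=2
After 2 (tell()): offset=2
After 3 (read(5)): returned '8WIU2', offset=7
After 4 (read(2)): returned 'GW', offset=9
After 5 (seek(-5, CUR)): offset=4
After 6 (seek(5, SET)): offset=5
After 7 (read(3)): returned 'U2G', offset=8
After 8 (seek(-5, CUR)): offset=3
After 9 (tell()): offset=3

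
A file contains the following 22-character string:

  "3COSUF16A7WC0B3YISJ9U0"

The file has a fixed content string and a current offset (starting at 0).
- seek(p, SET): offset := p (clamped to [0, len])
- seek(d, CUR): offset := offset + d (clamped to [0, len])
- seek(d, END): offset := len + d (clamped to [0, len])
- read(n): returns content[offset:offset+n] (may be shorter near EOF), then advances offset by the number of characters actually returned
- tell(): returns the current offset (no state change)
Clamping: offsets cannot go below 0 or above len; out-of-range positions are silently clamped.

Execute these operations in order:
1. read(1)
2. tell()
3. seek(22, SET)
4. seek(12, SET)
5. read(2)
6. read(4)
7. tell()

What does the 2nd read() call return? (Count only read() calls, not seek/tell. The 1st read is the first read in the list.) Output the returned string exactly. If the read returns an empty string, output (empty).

After 1 (read(1)): returned '3', offset=1
After 2 (tell()): offset=1
After 3 (seek(22, SET)): offset=22
After 4 (seek(12, SET)): offset=12
After 5 (read(2)): returned '0B', offset=14
After 6 (read(4)): returned '3YIS', offset=18
After 7 (tell()): offset=18

Answer: 0B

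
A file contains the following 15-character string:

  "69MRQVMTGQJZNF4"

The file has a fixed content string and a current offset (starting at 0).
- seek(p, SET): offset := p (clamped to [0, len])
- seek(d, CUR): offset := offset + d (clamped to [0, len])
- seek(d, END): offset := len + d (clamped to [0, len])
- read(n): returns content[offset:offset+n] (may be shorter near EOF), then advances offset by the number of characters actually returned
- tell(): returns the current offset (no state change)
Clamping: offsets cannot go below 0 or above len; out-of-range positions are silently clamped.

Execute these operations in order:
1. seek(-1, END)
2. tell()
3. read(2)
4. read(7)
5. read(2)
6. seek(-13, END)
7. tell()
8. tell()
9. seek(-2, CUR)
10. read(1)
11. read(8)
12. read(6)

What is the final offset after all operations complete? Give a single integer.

After 1 (seek(-1, END)): offset=14
After 2 (tell()): offset=14
After 3 (read(2)): returned '4', offset=15
After 4 (read(7)): returned '', offset=15
After 5 (read(2)): returned '', offset=15
After 6 (seek(-13, END)): offset=2
After 7 (tell()): offset=2
After 8 (tell()): offset=2
After 9 (seek(-2, CUR)): offset=0
After 10 (read(1)): returned '6', offset=1
After 11 (read(8)): returned '9MRQVMTG', offset=9
After 12 (read(6)): returned 'QJZNF4', offset=15

Answer: 15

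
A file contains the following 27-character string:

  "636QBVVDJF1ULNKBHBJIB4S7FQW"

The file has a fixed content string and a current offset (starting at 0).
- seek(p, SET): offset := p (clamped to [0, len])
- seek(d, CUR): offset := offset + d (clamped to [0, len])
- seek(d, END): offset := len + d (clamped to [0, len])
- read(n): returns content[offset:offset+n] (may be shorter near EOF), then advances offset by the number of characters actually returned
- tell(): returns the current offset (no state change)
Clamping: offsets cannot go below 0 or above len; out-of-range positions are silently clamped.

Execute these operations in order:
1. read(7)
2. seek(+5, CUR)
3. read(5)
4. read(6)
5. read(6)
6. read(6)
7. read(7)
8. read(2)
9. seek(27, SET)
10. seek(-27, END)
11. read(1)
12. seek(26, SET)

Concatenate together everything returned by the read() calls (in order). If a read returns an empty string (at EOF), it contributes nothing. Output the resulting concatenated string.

Answer: 636QBVVLNKBHBJIB4S7FQW6

Derivation:
After 1 (read(7)): returned '636QBVV', offset=7
After 2 (seek(+5, CUR)): offset=12
After 3 (read(5)): returned 'LNKBH', offset=17
After 4 (read(6)): returned 'BJIB4S', offset=23
After 5 (read(6)): returned '7FQW', offset=27
After 6 (read(6)): returned '', offset=27
After 7 (read(7)): returned '', offset=27
After 8 (read(2)): returned '', offset=27
After 9 (seek(27, SET)): offset=27
After 10 (seek(-27, END)): offset=0
After 11 (read(1)): returned '6', offset=1
After 12 (seek(26, SET)): offset=26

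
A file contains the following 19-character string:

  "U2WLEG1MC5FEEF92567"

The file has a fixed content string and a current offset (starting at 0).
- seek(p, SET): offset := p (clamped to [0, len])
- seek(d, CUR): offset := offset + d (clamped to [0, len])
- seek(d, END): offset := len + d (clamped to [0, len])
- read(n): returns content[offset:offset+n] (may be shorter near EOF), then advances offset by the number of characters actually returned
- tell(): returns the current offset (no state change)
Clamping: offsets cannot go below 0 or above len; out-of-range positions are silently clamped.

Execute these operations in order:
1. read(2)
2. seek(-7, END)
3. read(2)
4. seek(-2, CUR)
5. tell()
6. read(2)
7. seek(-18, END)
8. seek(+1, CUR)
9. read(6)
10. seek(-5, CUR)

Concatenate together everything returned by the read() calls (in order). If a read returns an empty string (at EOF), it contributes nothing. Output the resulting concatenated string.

After 1 (read(2)): returned 'U2', offset=2
After 2 (seek(-7, END)): offset=12
After 3 (read(2)): returned 'EF', offset=14
After 4 (seek(-2, CUR)): offset=12
After 5 (tell()): offset=12
After 6 (read(2)): returned 'EF', offset=14
After 7 (seek(-18, END)): offset=1
After 8 (seek(+1, CUR)): offset=2
After 9 (read(6)): returned 'WLEG1M', offset=8
After 10 (seek(-5, CUR)): offset=3

Answer: U2EFEFWLEG1M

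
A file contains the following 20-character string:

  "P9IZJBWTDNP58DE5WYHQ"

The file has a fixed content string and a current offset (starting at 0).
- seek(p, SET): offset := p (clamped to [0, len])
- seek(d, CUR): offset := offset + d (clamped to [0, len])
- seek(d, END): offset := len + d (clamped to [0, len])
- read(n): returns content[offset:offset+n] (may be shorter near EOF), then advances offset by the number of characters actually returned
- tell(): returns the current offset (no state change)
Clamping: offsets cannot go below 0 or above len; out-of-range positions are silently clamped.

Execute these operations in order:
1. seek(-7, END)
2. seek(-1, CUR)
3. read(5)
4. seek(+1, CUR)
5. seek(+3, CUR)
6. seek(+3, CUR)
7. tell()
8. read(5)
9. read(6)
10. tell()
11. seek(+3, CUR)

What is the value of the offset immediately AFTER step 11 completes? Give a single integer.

Answer: 20

Derivation:
After 1 (seek(-7, END)): offset=13
After 2 (seek(-1, CUR)): offset=12
After 3 (read(5)): returned '8DE5W', offset=17
After 4 (seek(+1, CUR)): offset=18
After 5 (seek(+3, CUR)): offset=20
After 6 (seek(+3, CUR)): offset=20
After 7 (tell()): offset=20
After 8 (read(5)): returned '', offset=20
After 9 (read(6)): returned '', offset=20
After 10 (tell()): offset=20
After 11 (seek(+3, CUR)): offset=20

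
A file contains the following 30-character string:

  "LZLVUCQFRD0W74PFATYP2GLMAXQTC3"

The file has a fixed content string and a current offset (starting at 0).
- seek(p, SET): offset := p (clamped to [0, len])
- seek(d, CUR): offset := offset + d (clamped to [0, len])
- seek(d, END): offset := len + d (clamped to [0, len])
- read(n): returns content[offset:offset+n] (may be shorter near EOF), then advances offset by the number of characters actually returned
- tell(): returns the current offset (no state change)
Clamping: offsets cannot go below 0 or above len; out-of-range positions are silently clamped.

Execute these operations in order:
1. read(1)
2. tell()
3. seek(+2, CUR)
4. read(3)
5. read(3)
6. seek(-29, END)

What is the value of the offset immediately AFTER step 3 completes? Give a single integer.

After 1 (read(1)): returned 'L', offset=1
After 2 (tell()): offset=1
After 3 (seek(+2, CUR)): offset=3

Answer: 3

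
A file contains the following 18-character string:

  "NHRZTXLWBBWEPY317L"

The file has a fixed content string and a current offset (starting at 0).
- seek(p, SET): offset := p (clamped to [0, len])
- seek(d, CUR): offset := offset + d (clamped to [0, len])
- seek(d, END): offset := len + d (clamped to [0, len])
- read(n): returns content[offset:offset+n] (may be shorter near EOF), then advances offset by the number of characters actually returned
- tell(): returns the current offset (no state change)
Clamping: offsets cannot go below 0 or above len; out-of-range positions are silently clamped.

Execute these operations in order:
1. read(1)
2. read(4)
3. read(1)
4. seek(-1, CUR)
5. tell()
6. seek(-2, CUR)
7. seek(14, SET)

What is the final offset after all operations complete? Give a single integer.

Answer: 14

Derivation:
After 1 (read(1)): returned 'N', offset=1
After 2 (read(4)): returned 'HRZT', offset=5
After 3 (read(1)): returned 'X', offset=6
After 4 (seek(-1, CUR)): offset=5
After 5 (tell()): offset=5
After 6 (seek(-2, CUR)): offset=3
After 7 (seek(14, SET)): offset=14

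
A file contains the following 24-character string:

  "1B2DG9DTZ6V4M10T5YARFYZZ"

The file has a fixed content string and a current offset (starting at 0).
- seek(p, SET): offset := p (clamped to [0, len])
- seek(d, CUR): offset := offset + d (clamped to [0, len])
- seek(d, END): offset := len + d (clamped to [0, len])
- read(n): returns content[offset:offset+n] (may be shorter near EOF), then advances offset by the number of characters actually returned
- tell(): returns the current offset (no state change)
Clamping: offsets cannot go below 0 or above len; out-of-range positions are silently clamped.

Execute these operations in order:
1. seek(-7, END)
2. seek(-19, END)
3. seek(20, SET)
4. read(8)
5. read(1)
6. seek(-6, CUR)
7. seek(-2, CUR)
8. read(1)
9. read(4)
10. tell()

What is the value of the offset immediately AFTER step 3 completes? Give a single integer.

Answer: 20

Derivation:
After 1 (seek(-7, END)): offset=17
After 2 (seek(-19, END)): offset=5
After 3 (seek(20, SET)): offset=20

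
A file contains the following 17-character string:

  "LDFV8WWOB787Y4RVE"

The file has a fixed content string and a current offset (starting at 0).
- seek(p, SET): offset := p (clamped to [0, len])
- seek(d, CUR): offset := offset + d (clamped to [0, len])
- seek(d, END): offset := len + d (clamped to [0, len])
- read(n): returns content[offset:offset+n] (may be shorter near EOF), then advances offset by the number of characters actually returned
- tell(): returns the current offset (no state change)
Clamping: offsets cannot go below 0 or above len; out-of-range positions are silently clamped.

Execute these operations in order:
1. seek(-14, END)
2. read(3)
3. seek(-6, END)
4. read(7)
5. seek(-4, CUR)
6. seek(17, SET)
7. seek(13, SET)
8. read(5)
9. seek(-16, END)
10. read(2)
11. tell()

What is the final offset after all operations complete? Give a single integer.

After 1 (seek(-14, END)): offset=3
After 2 (read(3)): returned 'V8W', offset=6
After 3 (seek(-6, END)): offset=11
After 4 (read(7)): returned '7Y4RVE', offset=17
After 5 (seek(-4, CUR)): offset=13
After 6 (seek(17, SET)): offset=17
After 7 (seek(13, SET)): offset=13
After 8 (read(5)): returned '4RVE', offset=17
After 9 (seek(-16, END)): offset=1
After 10 (read(2)): returned 'DF', offset=3
After 11 (tell()): offset=3

Answer: 3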